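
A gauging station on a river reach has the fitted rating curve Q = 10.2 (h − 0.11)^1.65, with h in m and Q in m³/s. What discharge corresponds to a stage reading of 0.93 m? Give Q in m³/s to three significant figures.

Q = 10.2 × (0.93 − 0.11)^1.65 = 10.2 × 0.82^1.65 = 7.352 m³/s

7.35 m³/s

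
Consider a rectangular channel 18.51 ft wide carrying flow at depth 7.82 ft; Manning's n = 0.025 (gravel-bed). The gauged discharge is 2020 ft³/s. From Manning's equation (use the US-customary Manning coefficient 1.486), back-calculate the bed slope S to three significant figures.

0.00804

A = b·y = 18.51 × 7.82 = 144.7 ft²
P = b + 2y = 18.51 + 2×7.82 = 34.15 ft
R = A/P = 144.7/34.15 = 4.239 ft
S = (Q·n / (1.486·A·R^(2/3)))² = (2020×0.025 / (1.486×144.7×2.619))² = 0.008036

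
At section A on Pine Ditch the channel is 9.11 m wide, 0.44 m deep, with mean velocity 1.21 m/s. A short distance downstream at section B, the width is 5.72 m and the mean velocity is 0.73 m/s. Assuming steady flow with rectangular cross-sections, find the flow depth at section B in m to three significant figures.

1.16 m

Q = A₁V₁ = (9.11×0.44) × 1.21 = 4.850 m³/s
d₂ = Q/(b₂ V₂) = 4.850/(5.72×0.73) = 1.162 m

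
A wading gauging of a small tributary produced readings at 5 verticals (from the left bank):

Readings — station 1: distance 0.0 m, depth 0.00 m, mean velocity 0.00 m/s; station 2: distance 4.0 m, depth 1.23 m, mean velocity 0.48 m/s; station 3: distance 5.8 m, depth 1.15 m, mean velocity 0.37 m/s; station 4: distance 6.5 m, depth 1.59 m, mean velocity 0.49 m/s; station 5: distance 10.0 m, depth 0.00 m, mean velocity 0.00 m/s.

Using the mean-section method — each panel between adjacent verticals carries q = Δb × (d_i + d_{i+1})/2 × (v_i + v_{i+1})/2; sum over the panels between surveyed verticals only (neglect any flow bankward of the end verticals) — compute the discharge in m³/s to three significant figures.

Panel 1-2: Δb = 4 m, d̄ = (0.00+1.23)/2 = 0.615, v̄ = (0.00+0.48)/2 = 0.24 → q = 4×0.615×0.24 = 0.5904 m³/s
Panel 2-3: Δb = 1.8 m, d̄ = (1.23+1.15)/2 = 1.19, v̄ = (0.48+0.37)/2 = 0.425 → q = 1.8×1.19×0.425 = 0.9104 m³/s
Panel 3-4: Δb = 0.7 m, d̄ = (1.15+1.59)/2 = 1.37, v̄ = (0.37+0.49)/2 = 0.43 → q = 0.7×1.37×0.43 = 0.4124 m³/s
Panel 4-5: Δb = 3.5 m, d̄ = (1.59+0.00)/2 = 0.795, v̄ = (0.49+0.00)/2 = 0.245 → q = 3.5×0.795×0.245 = 0.6817 m³/s
Q = Σ q = 2.595 m³/s

2.59 m³/s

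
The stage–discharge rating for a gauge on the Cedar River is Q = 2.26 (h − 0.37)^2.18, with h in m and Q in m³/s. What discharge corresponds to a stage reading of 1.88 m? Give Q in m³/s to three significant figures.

Q = 2.26 × (1.88 − 0.37)^2.18 = 2.26 × 1.51^2.18 = 5.550 m³/s

5.55 m³/s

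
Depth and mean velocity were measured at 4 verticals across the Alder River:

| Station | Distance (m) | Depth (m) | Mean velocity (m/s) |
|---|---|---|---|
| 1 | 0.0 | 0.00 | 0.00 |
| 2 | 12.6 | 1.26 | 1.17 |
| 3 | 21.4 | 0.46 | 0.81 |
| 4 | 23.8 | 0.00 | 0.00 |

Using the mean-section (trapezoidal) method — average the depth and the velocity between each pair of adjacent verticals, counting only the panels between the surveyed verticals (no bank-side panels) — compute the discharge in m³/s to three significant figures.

12.4 m³/s

Panel 1-2: Δb = 12.6 m, d̄ = (0.00+1.26)/2 = 0.63, v̄ = (0.00+1.17)/2 = 0.585 → q = 12.6×0.63×0.585 = 4.644 m³/s
Panel 2-3: Δb = 8.8 m, d̄ = (1.26+0.46)/2 = 0.86, v̄ = (1.17+0.81)/2 = 0.99 → q = 8.8×0.86×0.99 = 7.492 m³/s
Panel 3-4: Δb = 2.4 m, d̄ = (0.46+0.00)/2 = 0.23, v̄ = (0.81+0.00)/2 = 0.405 → q = 2.4×0.23×0.405 = 0.2236 m³/s
Q = Σ q = 12.36 m³/s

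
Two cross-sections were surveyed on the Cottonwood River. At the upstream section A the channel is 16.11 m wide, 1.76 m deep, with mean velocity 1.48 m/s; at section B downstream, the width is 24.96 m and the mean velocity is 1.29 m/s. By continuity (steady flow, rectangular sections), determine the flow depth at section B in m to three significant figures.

Q = A₁V₁ = (16.11×1.76) × 1.48 = 41.96 m³/s
d₂ = Q/(b₂ V₂) = 41.96/(24.96×1.29) = 1.303 m

1.30 m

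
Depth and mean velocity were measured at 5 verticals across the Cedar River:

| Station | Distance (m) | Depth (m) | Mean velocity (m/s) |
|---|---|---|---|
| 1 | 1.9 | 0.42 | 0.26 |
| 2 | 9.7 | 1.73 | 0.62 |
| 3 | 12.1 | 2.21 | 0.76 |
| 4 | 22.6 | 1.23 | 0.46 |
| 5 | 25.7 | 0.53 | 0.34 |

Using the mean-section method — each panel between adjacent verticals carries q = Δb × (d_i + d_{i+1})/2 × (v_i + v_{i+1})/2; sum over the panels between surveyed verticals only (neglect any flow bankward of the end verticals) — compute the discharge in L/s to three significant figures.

19100 L/s

Panel 1-2: Δb = 7.8 m, d̄ = (0.42+1.73)/2 = 1.075, v̄ = (0.26+0.62)/2 = 0.44 → q = 7.8×1.075×0.44 = 3.689 m³/s
Panel 2-3: Δb = 2.4 m, d̄ = (1.73+2.21)/2 = 1.97, v̄ = (0.62+0.76)/2 = 0.69 → q = 2.4×1.97×0.69 = 3.262 m³/s
Panel 3-4: Δb = 10.5 m, d̄ = (2.21+1.23)/2 = 1.72, v̄ = (0.76+0.46)/2 = 0.61 → q = 10.5×1.72×0.61 = 11.02 m³/s
Panel 4-5: Δb = 3.1 m, d̄ = (1.23+0.53)/2 = 0.88, v̄ = (0.46+0.34)/2 = 0.4 → q = 3.1×0.88×0.4 = 1.091 m³/s
Q = Σ q = 19.06 m³/s
= 19.06 × 1000 = 19060 L/s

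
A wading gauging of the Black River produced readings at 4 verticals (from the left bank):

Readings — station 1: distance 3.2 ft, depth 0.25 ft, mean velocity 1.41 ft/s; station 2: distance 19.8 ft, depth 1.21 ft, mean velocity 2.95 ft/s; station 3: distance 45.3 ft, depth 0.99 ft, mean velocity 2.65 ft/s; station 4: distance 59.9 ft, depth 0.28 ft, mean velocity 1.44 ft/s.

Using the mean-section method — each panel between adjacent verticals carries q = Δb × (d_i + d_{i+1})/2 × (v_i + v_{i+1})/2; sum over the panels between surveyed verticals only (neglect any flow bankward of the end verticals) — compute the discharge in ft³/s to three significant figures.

Panel 1-2: Δb = 16.6 ft, d̄ = (0.25+1.21)/2 = 0.73, v̄ = (1.41+2.95)/2 = 2.18 → q = 16.6×0.73×2.18 = 26.42 ft³/s
Panel 2-3: Δb = 25.5 ft, d̄ = (1.21+0.99)/2 = 1.1, v̄ = (2.95+2.65)/2 = 2.8 → q = 25.5×1.1×2.8 = 78.54 ft³/s
Panel 3-4: Δb = 14.6 ft, d̄ = (0.99+0.28)/2 = 0.635, v̄ = (2.65+1.44)/2 = 2.045 → q = 14.6×0.635×2.045 = 18.96 ft³/s
Q = Σ q = 123.9 ft³/s

124 ft³/s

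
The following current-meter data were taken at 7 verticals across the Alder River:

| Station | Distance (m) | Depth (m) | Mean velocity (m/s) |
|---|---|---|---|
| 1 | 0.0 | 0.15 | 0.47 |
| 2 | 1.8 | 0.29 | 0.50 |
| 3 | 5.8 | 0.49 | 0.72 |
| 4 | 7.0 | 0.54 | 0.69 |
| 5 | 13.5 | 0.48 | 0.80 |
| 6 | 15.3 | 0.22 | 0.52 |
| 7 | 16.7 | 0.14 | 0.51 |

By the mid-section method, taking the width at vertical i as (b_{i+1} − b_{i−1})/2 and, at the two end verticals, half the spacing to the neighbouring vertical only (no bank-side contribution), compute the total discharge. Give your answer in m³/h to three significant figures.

w_1 = (1.8 − 0.0)/2 = 0.9 m; q_1 = 0.47 × 0.15 × 0.9 = 0.06345 m³/s
w_2 = (5.8 − 0.0)/2 = 2.9 m; q_2 = 0.50 × 0.29 × 2.9 = 0.4205 m³/s
w_3 = (7.0 − 1.8)/2 = 2.6 m; q_3 = 0.72 × 0.49 × 2.6 = 0.9173 m³/s
w_4 = (13.5 − 5.8)/2 = 3.85 m; q_4 = 0.69 × 0.54 × 3.85 = 1.435 m³/s
w_5 = (15.3 − 7.0)/2 = 4.15 m; q_5 = 0.80 × 0.48 × 4.15 = 1.594 m³/s
w_6 = (16.7 − 13.5)/2 = 1.6 m; q_6 = 0.52 × 0.22 × 1.6 = 0.1830 m³/s
w_7 = (16.7 − 15.3)/2 = 0.7 m; q_7 = 0.51 × 0.14 × 0.7 = 0.04998 m³/s
Q = Σ qᵢ = 4.662 m³/s
= 4.662 × 3600 = 16780 m³/h

16800 m³/h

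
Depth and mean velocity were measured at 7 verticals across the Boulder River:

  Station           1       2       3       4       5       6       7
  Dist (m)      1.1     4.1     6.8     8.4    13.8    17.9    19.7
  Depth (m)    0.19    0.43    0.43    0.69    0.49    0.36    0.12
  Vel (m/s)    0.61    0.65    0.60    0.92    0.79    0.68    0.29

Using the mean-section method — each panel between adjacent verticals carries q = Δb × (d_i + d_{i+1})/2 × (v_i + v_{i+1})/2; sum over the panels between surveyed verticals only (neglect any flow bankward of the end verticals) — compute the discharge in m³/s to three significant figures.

Panel 1-2: Δb = 3 m, d̄ = (0.19+0.43)/2 = 0.31, v̄ = (0.61+0.65)/2 = 0.63 → q = 3×0.31×0.63 = 0.5859 m³/s
Panel 2-3: Δb = 2.7 m, d̄ = (0.43+0.43)/2 = 0.43, v̄ = (0.65+0.60)/2 = 0.625 → q = 2.7×0.43×0.625 = 0.7256 m³/s
Panel 3-4: Δb = 1.6 m, d̄ = (0.43+0.69)/2 = 0.56, v̄ = (0.60+0.92)/2 = 0.76 → q = 1.6×0.56×0.76 = 0.6810 m³/s
Panel 4-5: Δb = 5.4 m, d̄ = (0.69+0.49)/2 = 0.59, v̄ = (0.92+0.79)/2 = 0.855 → q = 5.4×0.59×0.855 = 2.724 m³/s
Panel 5-6: Δb = 4.1 m, d̄ = (0.49+0.36)/2 = 0.425, v̄ = (0.79+0.68)/2 = 0.735 → q = 4.1×0.425×0.735 = 1.281 m³/s
Panel 6-7: Δb = 1.8 m, d̄ = (0.36+0.12)/2 = 0.24, v̄ = (0.68+0.29)/2 = 0.485 → q = 1.8×0.24×0.485 = 0.2095 m³/s
Q = Σ q = 6.207 m³/s

6.21 m³/s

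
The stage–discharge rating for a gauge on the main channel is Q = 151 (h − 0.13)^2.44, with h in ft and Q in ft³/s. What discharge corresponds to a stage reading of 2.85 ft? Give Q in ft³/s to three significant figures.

1740 ft³/s

Q = 151 × (2.85 − 0.13)^2.44 = 151 × 2.72^2.44 = 1735 ft³/s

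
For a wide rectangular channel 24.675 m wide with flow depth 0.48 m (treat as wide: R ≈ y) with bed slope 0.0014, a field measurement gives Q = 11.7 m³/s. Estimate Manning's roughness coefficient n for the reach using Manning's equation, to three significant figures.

0.0232

A = b·y = 24.675 × 0.48 = 11.84 m²
Wide channel: R ≈ y = 0.48 m
n = (1/Q)·A·R^(2/3)·S^(1/2) = (1/11.7) × 11.84 × 0.6130 × 0.03742 = 0.02322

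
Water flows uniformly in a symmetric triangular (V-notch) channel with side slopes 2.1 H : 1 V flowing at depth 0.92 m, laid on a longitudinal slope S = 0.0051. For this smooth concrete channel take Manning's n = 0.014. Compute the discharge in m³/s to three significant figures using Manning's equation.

5.05 m³/s

A = z·y² = 2.1×0.92² = 1.777 m²
P = 2y√(1+z²) = 2×0.92×√(1+2.1²) = 4.280 m
R = A/P = 1.777/4.280 = 0.4153 m
Q = (1/n)·A·R^(2/3)·S^(1/2) = (1/0.014) × 1.777 × 0.4153^(2/3) × 0.0051^(1/2) = 5.047 m³/s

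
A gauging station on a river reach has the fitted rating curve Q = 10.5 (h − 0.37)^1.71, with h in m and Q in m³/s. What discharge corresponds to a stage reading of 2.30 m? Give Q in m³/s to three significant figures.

Q = 10.5 × (2.30 − 0.37)^1.71 = 10.5 × 1.93^1.71 = 32.32 m³/s

32.3 m³/s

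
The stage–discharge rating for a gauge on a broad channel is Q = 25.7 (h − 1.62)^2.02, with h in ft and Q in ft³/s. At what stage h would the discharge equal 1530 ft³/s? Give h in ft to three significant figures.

9.18 ft

h − h₀ = (Q/C)^(1/b) = (1530/25.7)^(1/2.02) = 7.561 ft
h = 1.62 + 7.561 = 9.181 ft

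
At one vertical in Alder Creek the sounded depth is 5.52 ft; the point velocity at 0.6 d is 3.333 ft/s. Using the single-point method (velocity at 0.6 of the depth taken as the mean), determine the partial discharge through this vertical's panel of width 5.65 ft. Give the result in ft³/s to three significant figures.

v̄ = v₀.₆ = 3.333 ft/s
q = v̄ × d × w = 3.333 × 5.52 × 5.65 = 103.9 ft³/s

104 ft³/s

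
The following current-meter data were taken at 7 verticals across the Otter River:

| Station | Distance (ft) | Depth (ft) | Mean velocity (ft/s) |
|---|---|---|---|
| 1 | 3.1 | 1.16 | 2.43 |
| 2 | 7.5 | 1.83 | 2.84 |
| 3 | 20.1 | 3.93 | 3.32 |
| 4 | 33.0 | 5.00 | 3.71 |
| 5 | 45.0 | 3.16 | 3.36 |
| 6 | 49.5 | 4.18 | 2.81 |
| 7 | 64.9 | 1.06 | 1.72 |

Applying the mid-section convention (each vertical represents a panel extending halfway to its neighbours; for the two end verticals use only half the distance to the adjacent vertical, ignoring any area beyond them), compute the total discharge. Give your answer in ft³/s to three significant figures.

w_1 = (7.5 − 3.1)/2 = 2.2 ft; q_1 = 2.43 × 1.16 × 2.2 = 6.201 ft³/s
w_2 = (20.1 − 3.1)/2 = 8.5 ft; q_2 = 2.84 × 1.83 × 8.5 = 44.18 ft³/s
w_3 = (33.0 − 7.5)/2 = 12.75 ft; q_3 = 3.32 × 3.93 × 12.75 = 166.4 ft³/s
w_4 = (45.0 − 20.1)/2 = 12.45 ft; q_4 = 3.71 × 5.00 × 12.45 = 230.9 ft³/s
w_5 = (49.5 − 33.0)/2 = 8.25 ft; q_5 = 3.36 × 3.16 × 8.25 = 87.60 ft³/s
w_6 = (64.9 − 45.0)/2 = 9.95 ft; q_6 = 2.81 × 4.18 × 9.95 = 116.9 ft³/s
w_7 = (64.9 − 49.5)/2 = 7.7 ft; q_7 = 1.72 × 1.06 × 7.7 = 14.04 ft³/s
Q = Σ qᵢ = 666.2 ft³/s

666 ft³/s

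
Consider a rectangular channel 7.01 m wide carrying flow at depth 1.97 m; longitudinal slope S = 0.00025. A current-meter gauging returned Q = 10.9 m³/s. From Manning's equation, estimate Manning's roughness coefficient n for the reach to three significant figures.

0.0234

A = b·y = 7.01 × 1.97 = 13.81 m²
P = b + 2y = 7.01 + 2×1.97 = 10.95 m
R = A/P = 13.81/10.95 = 1.261 m
n = (1/Q)·A·R^(2/3)·S^(1/2) = (1/10.9) × 13.81 × 1.167 × 0.01581 = 0.02338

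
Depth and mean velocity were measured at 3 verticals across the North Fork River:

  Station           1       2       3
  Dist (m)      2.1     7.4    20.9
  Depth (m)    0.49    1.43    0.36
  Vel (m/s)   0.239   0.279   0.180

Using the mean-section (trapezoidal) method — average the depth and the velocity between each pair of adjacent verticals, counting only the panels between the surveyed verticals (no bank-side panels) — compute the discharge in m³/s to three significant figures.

Panel 1-2: Δb = 5.3 m, d̄ = (0.49+1.43)/2 = 0.96, v̄ = (0.239+0.279)/2 = 0.259 → q = 5.3×0.96×0.259 = 1.318 m³/s
Panel 2-3: Δb = 13.5 m, d̄ = (1.43+0.36)/2 = 0.895, v̄ = (0.279+0.180)/2 = 0.2295 → q = 13.5×0.895×0.2295 = 2.773 m³/s
Q = Σ q = 4.091 m³/s

4.09 m³/s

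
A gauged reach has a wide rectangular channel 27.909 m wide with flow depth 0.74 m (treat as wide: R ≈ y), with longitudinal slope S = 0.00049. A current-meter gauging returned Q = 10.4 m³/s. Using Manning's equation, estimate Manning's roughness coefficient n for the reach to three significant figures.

A = b·y = 27.909 × 0.74 = 20.65 m²
Wide channel: R ≈ y = 0.74 m
n = (1/Q)·A·R^(2/3)·S^(1/2) = (1/10.4) × 20.65 × 0.8181 × 0.02214 = 0.03596

0.0360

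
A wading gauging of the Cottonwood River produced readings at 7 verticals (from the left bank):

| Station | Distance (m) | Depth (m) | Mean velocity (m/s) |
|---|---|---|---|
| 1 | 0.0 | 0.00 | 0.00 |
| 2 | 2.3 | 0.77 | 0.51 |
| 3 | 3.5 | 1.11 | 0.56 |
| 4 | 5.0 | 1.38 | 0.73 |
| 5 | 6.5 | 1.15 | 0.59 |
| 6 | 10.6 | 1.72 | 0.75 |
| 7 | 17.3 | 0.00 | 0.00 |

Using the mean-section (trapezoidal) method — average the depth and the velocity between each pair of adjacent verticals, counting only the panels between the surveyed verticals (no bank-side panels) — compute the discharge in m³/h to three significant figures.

33800 m³/h

Panel 1-2: Δb = 2.3 m, d̄ = (0.00+0.77)/2 = 0.385, v̄ = (0.00+0.51)/2 = 0.255 → q = 2.3×0.385×0.255 = 0.2258 m³/s
Panel 2-3: Δb = 1.2 m, d̄ = (0.77+1.11)/2 = 0.94, v̄ = (0.51+0.56)/2 = 0.535 → q = 1.2×0.94×0.535 = 0.6035 m³/s
Panel 3-4: Δb = 1.5 m, d̄ = (1.11+1.38)/2 = 1.245, v̄ = (0.56+0.73)/2 = 0.645 → q = 1.5×1.245×0.645 = 1.205 m³/s
Panel 4-5: Δb = 1.5 m, d̄ = (1.38+1.15)/2 = 1.265, v̄ = (0.73+0.59)/2 = 0.66 → q = 1.5×1.265×0.66 = 1.252 m³/s
Panel 5-6: Δb = 4.1 m, d̄ = (1.15+1.72)/2 = 1.435, v̄ = (0.59+0.75)/2 = 0.67 → q = 4.1×1.435×0.67 = 3.942 m³/s
Panel 6-7: Δb = 6.7 m, d̄ = (1.72+0.00)/2 = 0.86, v̄ = (0.75+0.00)/2 = 0.375 → q = 6.7×0.86×0.375 = 2.161 m³/s
Q = Σ q = 9.389 m³/s
= 9.389 × 3600 = 33800 m³/h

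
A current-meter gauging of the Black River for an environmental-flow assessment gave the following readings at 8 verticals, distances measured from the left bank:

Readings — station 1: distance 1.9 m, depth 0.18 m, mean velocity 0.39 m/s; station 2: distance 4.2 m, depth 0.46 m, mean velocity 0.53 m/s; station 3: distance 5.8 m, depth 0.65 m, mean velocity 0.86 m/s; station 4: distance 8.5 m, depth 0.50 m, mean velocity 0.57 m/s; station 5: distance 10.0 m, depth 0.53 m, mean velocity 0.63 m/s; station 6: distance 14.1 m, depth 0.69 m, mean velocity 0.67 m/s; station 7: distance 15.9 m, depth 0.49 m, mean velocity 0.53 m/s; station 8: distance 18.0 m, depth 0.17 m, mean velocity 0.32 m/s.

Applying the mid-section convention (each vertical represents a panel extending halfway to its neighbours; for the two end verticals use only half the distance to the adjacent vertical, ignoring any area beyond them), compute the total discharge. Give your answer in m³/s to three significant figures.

w_1 = (4.2 − 1.9)/2 = 1.15 m; q_1 = 0.39 × 0.18 × 1.15 = 0.08073 m³/s
w_2 = (5.8 − 1.9)/2 = 1.95 m; q_2 = 0.53 × 0.46 × 1.95 = 0.4754 m³/s
w_3 = (8.5 − 4.2)/2 = 2.15 m; q_3 = 0.86 × 0.65 × 2.15 = 1.202 m³/s
w_4 = (10.0 − 5.8)/2 = 2.1 m; q_4 = 0.57 × 0.50 × 2.1 = 0.5985 m³/s
w_5 = (14.1 − 8.5)/2 = 2.8 m; q_5 = 0.63 × 0.53 × 2.8 = 0.9349 m³/s
w_6 = (15.9 − 10.0)/2 = 2.95 m; q_6 = 0.67 × 0.69 × 2.95 = 1.364 m³/s
w_7 = (18.0 − 14.1)/2 = 1.95 m; q_7 = 0.53 × 0.49 × 1.95 = 0.5064 m³/s
w_8 = (18.0 − 15.9)/2 = 1.05 m; q_8 = 0.32 × 0.17 × 1.05 = 0.05712 m³/s
Q = Σ qᵢ = 5.219 m³/s

5.22 m³/s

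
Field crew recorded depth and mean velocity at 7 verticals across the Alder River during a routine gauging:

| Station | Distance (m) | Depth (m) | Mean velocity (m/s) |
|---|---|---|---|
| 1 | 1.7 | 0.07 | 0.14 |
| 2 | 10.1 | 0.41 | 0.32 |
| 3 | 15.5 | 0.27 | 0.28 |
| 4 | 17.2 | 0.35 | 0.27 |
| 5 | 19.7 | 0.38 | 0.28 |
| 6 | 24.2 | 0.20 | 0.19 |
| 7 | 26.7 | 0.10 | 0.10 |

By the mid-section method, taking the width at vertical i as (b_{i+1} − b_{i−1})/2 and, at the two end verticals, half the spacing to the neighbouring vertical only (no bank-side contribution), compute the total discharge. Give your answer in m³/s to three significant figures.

w_1 = (10.1 − 1.7)/2 = 4.2 m; q_1 = 0.14 × 0.07 × 4.2 = 0.04116 m³/s
w_2 = (15.5 − 1.7)/2 = 6.9 m; q_2 = 0.32 × 0.41 × 6.9 = 0.9053 m³/s
w_3 = (17.2 − 10.1)/2 = 3.55 m; q_3 = 0.28 × 0.27 × 3.55 = 0.2684 m³/s
w_4 = (19.7 − 15.5)/2 = 2.1 m; q_4 = 0.27 × 0.35 × 2.1 = 0.1985 m³/s
w_5 = (24.2 − 17.2)/2 = 3.5 m; q_5 = 0.28 × 0.38 × 3.5 = 0.3724 m³/s
w_6 = (26.7 − 19.7)/2 = 3.5 m; q_6 = 0.19 × 0.20 × 3.5 = 0.1330 m³/s
w_7 = (26.7 − 24.2)/2 = 1.25 m; q_7 = 0.10 × 0.10 × 1.25 = 0.01250 m³/s
Q = Σ qᵢ = 1.931 m³/s

1.93 m³/s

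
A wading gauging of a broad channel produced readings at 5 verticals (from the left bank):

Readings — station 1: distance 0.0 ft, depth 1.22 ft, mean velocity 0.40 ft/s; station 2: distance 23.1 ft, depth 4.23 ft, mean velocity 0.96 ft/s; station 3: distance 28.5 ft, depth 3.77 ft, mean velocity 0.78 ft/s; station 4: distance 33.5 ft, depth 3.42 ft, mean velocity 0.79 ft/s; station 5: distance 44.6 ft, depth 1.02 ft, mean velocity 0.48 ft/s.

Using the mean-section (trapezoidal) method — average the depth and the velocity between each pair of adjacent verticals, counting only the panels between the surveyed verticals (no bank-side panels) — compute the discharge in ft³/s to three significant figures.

91.4 ft³/s

Panel 1-2: Δb = 23.1 ft, d̄ = (1.22+4.23)/2 = 2.725, v̄ = (0.40+0.96)/2 = 0.68 → q = 23.1×2.725×0.68 = 42.80 ft³/s
Panel 2-3: Δb = 5.4 ft, d̄ = (4.23+3.77)/2 = 4, v̄ = (0.96+0.78)/2 = 0.87 → q = 5.4×4×0.87 = 18.79 ft³/s
Panel 3-4: Δb = 5 ft, d̄ = (3.77+3.42)/2 = 3.595, v̄ = (0.78+0.79)/2 = 0.785 → q = 5×3.595×0.785 = 14.11 ft³/s
Panel 4-5: Δb = 11.1 ft, d̄ = (3.42+1.02)/2 = 2.22, v̄ = (0.79+0.48)/2 = 0.635 → q = 11.1×2.22×0.635 = 15.65 ft³/s
Q = Σ q = 91.35 ft³/s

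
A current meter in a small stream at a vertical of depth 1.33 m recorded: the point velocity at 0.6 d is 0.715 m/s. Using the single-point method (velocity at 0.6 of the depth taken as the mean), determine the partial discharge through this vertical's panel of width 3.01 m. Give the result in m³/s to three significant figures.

v̄ = v₀.₆ = 0.715 m/s
q = v̄ × d × w = 0.7150 × 1.33 × 3.01 = 2.862 m³/s

2.86 m³/s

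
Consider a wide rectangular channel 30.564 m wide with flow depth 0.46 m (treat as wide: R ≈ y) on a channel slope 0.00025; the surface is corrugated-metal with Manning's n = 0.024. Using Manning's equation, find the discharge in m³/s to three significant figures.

A = b·y = 30.564 × 0.46 = 14.06 m²
Wide channel: R ≈ y = 0.46 m
Q = (1/n)·A·R^(2/3)·S^(1/2) = (1/0.024) × 14.06 × 0.4600^(2/3) × 0.00025^(1/2) = 5.519 m³/s

5.52 m³/s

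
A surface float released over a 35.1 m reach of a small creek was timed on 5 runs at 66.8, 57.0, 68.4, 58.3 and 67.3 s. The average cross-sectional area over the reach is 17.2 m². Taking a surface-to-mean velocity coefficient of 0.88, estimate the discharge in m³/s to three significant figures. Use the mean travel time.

8.36 m³/s

t̄ = (66.8 + 57.0 + 68.4 + 58.3 + 67.3) / 5 = 63.56 s
v_surface = L / t̄ = 35.1 / 63.56 = 0.5522 m/s
v_mean = 0.88 × 0.5522 = 0.4860 m/s
Q = A × v_mean = 17.2 × 0.4860 = 8.359 m³/s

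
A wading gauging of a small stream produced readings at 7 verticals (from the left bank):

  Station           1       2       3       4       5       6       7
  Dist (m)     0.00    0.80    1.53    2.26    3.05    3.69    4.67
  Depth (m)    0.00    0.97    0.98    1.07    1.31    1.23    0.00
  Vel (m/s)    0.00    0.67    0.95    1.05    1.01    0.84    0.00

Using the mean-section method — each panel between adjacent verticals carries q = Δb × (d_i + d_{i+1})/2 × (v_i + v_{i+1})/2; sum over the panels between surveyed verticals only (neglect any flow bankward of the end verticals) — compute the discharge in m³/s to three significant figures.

Panel 1-2: Δb = 0.8 m, d̄ = (0.00+0.97)/2 = 0.485, v̄ = (0.00+0.67)/2 = 0.335 → q = 0.8×0.485×0.335 = 0.1300 m³/s
Panel 2-3: Δb = 0.73 m, d̄ = (0.97+0.98)/2 = 0.975, v̄ = (0.67+0.95)/2 = 0.81 → q = 0.73×0.975×0.81 = 0.5765 m³/s
Panel 3-4: Δb = 0.73 m, d̄ = (0.98+1.07)/2 = 1.025, v̄ = (0.95+1.05)/2 = 1 → q = 0.73×1.025×1 = 0.7483 m³/s
Panel 4-5: Δb = 0.79 m, d̄ = (1.07+1.31)/2 = 1.19, v̄ = (1.05+1.01)/2 = 1.03 → q = 0.79×1.19×1.03 = 0.9683 m³/s
Panel 5-6: Δb = 0.64 m, d̄ = (1.31+1.23)/2 = 1.27, v̄ = (1.01+0.84)/2 = 0.925 → q = 0.64×1.27×0.925 = 0.7518 m³/s
Panel 6-7: Δb = 0.98 m, d̄ = (1.23+0.00)/2 = 0.615, v̄ = (0.84+0.00)/2 = 0.42 → q = 0.98×0.615×0.42 = 0.2531 m³/s
Q = Σ q = 3.428 m³/s

3.43 m³/s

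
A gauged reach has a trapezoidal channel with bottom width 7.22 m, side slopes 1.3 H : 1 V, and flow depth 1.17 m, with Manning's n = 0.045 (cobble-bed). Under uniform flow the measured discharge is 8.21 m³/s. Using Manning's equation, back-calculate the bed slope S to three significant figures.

A = (b + z·y)·y = (7.22 + 1.3×1.17)×1.17 = 10.23 m²
P = b + 2y√(1+z²) = 7.22 + 2×1.17×√(1+1.3²) = 11.06 m
R = A/P = 10.23/11.06 = 0.9249 m
S = (Q·n / (1·A·R^(2/3)))² = (8.21×0.045 / (1×10.23×0.9493))² = 0.001448

0.00145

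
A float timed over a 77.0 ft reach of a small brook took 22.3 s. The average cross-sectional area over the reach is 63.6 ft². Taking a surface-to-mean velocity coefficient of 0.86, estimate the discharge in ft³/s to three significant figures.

v_surface = L / t̄ = 77.0 / 22.3 = 3.453 ft/s
v_mean = 0.86 × 3.453 = 2.970 ft/s
Q = A × v_mean = 63.6 × 2.970 = 188.9 ft³/s

189 ft³/s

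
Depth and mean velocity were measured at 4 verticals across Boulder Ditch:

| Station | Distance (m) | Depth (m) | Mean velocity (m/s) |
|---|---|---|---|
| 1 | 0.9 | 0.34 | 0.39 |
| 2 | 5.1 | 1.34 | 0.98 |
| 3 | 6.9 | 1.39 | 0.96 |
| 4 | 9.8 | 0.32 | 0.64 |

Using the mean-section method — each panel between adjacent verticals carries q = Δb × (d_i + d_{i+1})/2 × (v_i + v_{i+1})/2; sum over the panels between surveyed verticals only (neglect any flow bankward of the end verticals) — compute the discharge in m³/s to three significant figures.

6.78 m³/s

Panel 1-2: Δb = 4.2 m, d̄ = (0.34+1.34)/2 = 0.84, v̄ = (0.39+0.98)/2 = 0.685 → q = 4.2×0.84×0.685 = 2.417 m³/s
Panel 2-3: Δb = 1.8 m, d̄ = (1.34+1.39)/2 = 1.365, v̄ = (0.98+0.96)/2 = 0.97 → q = 1.8×1.365×0.97 = 2.383 m³/s
Panel 3-4: Δb = 2.9 m, d̄ = (1.39+0.32)/2 = 0.855, v̄ = (0.96+0.64)/2 = 0.8 → q = 2.9×0.855×0.8 = 1.984 m³/s
Q = Σ q = 6.784 m³/s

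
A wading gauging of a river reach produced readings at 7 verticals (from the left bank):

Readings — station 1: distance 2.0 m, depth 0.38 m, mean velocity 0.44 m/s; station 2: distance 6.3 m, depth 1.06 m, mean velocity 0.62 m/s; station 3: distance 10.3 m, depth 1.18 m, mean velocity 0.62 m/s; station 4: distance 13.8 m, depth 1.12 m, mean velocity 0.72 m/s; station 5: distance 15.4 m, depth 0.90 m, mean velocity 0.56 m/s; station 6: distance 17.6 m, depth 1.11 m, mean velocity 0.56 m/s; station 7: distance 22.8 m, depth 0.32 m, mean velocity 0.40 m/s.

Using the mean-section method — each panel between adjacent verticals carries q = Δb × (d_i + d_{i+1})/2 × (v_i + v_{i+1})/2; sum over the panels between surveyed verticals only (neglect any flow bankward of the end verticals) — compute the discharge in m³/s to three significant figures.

11.2 m³/s

Panel 1-2: Δb = 4.3 m, d̄ = (0.38+1.06)/2 = 0.72, v̄ = (0.44+0.62)/2 = 0.53 → q = 4.3×0.72×0.53 = 1.641 m³/s
Panel 2-3: Δb = 4 m, d̄ = (1.06+1.18)/2 = 1.12, v̄ = (0.62+0.62)/2 = 0.62 → q = 4×1.12×0.62 = 2.778 m³/s
Panel 3-4: Δb = 3.5 m, d̄ = (1.18+1.12)/2 = 1.15, v̄ = (0.62+0.72)/2 = 0.67 → q = 3.5×1.15×0.67 = 2.697 m³/s
Panel 4-5: Δb = 1.6 m, d̄ = (1.12+0.90)/2 = 1.01, v̄ = (0.72+0.56)/2 = 0.64 → q = 1.6×1.01×0.64 = 1.034 m³/s
Panel 5-6: Δb = 2.2 m, d̄ = (0.90+1.11)/2 = 1.005, v̄ = (0.56+0.56)/2 = 0.56 → q = 2.2×1.005×0.56 = 1.238 m³/s
Panel 6-7: Δb = 5.2 m, d̄ = (1.11+0.32)/2 = 0.715, v̄ = (0.56+0.40)/2 = 0.48 → q = 5.2×0.715×0.48 = 1.785 m³/s
Q = Σ q = 11.17 m³/s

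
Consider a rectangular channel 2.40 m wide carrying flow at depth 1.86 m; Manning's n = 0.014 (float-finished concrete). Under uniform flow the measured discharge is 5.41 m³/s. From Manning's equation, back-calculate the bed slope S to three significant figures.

0.000438

A = b·y = 2.40 × 1.86 = 4.464 m²
P = b + 2y = 2.40 + 2×1.86 = 6.120 m
R = A/P = 4.464/6.120 = 0.7294 m
S = (Q·n / (1·A·R^(2/3)))² = (5.41×0.014 / (1×4.464×0.8103))² = 0.0004384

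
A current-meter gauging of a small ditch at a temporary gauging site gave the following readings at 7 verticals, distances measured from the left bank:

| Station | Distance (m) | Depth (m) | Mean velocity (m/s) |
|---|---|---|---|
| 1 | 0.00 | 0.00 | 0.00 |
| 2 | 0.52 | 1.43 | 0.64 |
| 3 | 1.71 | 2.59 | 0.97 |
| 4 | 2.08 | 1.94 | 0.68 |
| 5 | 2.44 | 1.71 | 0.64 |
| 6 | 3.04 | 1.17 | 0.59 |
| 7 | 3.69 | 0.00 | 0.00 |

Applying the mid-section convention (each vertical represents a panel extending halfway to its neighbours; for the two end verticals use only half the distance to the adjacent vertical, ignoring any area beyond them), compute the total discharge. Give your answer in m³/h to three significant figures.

w_2 = (1.71 − 0.00)/2 = 0.855 m; q_2 = 0.64 × 1.43 × 0.855 = 0.7825 m³/s
w_3 = (2.08 − 0.52)/2 = 0.78 m; q_3 = 0.97 × 2.59 × 0.78 = 1.960 m³/s
w_4 = (2.44 − 1.71)/2 = 0.365 m; q_4 = 0.68 × 1.94 × 0.365 = 0.4815 m³/s
w_5 = (3.04 − 2.08)/2 = 0.48 m; q_5 = 0.64 × 1.71 × 0.48 = 0.5253 m³/s
w_6 = (3.69 − 2.44)/2 = 0.625 m; q_6 = 0.59 × 1.17 × 0.625 = 0.4314 m³/s
Stations 1, 7 contribute zero (depth or velocity is 0).
Q = Σ qᵢ = 4.180 m³/s
= 4.180 × 3600 = 15050 m³/h

15000 m³/h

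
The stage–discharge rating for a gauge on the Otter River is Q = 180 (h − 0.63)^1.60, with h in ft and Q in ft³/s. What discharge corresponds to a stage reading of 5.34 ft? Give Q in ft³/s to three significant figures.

2150 ft³/s

Q = 180 × (5.34 − 0.63)^1.60 = 180 × 4.71^1.60 = 2148 ft³/s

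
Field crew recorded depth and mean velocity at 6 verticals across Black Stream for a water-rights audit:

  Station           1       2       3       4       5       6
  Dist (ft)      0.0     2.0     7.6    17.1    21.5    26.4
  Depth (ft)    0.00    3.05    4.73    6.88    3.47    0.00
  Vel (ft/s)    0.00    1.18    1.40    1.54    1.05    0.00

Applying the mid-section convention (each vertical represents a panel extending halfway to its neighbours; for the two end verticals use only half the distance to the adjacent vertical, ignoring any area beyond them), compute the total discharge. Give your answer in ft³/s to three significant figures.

154 ft³/s

w_2 = (7.6 − 0.0)/2 = 3.8 ft; q_2 = 1.18 × 3.05 × 3.8 = 13.68 ft³/s
w_3 = (17.1 − 2.0)/2 = 7.55 ft; q_3 = 1.40 × 4.73 × 7.55 = 50.00 ft³/s
w_4 = (21.5 − 7.6)/2 = 6.95 ft; q_4 = 1.54 × 6.88 × 6.95 = 73.64 ft³/s
w_5 = (26.4 − 17.1)/2 = 4.65 ft; q_5 = 1.05 × 3.47 × 4.65 = 16.94 ft³/s
Stations 1, 6 contribute zero (depth or velocity is 0).
Q = Σ qᵢ = 154.3 ft³/s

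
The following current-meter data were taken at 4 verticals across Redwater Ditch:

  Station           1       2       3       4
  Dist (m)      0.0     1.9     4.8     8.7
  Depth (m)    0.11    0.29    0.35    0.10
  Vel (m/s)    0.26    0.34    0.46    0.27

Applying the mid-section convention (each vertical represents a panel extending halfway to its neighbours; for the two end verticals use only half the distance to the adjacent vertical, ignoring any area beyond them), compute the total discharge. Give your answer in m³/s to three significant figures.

0.864 m³/s

w_1 = (1.9 − 0.0)/2 = 0.95 m; q_1 = 0.26 × 0.11 × 0.95 = 0.02717 m³/s
w_2 = (4.8 − 0.0)/2 = 2.4 m; q_2 = 0.34 × 0.29 × 2.4 = 0.2366 m³/s
w_3 = (8.7 − 1.9)/2 = 3.4 m; q_3 = 0.46 × 0.35 × 3.4 = 0.5474 m³/s
w_4 = (8.7 − 4.8)/2 = 1.95 m; q_4 = 0.27 × 0.10 × 1.95 = 0.05265 m³/s
Q = Σ qᵢ = 0.8639 m³/s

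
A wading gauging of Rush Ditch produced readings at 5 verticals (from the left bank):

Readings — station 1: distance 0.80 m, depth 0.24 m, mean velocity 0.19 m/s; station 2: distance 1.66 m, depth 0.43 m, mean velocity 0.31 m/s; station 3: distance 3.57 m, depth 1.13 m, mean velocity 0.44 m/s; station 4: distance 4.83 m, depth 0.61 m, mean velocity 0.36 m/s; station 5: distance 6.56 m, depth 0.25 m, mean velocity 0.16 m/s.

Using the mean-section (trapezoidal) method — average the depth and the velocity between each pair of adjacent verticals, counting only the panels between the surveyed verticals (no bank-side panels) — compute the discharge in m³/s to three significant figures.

1.26 m³/s

Panel 1-2: Δb = 0.86 m, d̄ = (0.24+0.43)/2 = 0.335, v̄ = (0.19+0.31)/2 = 0.25 → q = 0.86×0.335×0.25 = 0.07203 m³/s
Panel 2-3: Δb = 1.91 m, d̄ = (0.43+1.13)/2 = 0.78, v̄ = (0.31+0.44)/2 = 0.375 → q = 1.91×0.78×0.375 = 0.5587 m³/s
Panel 3-4: Δb = 1.26 m, d̄ = (1.13+0.61)/2 = 0.87, v̄ = (0.44+0.36)/2 = 0.4 → q = 1.26×0.87×0.4 = 0.4385 m³/s
Panel 4-5: Δb = 1.73 m, d̄ = (0.61+0.25)/2 = 0.43, v̄ = (0.36+0.16)/2 = 0.26 → q = 1.73×0.43×0.26 = 0.1934 m³/s
Q = Σ q = 1.263 m³/s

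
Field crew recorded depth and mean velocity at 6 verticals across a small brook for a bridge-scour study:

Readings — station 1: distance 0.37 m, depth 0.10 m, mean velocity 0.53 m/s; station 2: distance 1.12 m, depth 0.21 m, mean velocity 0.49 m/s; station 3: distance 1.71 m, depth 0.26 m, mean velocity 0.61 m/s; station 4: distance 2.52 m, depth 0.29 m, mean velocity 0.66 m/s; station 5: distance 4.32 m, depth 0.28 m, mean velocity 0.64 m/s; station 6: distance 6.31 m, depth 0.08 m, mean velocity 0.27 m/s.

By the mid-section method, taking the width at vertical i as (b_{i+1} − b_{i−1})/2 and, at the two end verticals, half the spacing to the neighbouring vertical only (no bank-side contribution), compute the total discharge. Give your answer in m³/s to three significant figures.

w_1 = (1.12 − 0.37)/2 = 0.375 m; q_1 = 0.53 × 0.10 × 0.375 = 0.01988 m³/s
w_2 = (1.71 − 0.37)/2 = 0.67 m; q_2 = 0.49 × 0.21 × 0.67 = 0.06894 m³/s
w_3 = (2.52 − 1.12)/2 = 0.7 m; q_3 = 0.61 × 0.26 × 0.7 = 0.1110 m³/s
w_4 = (4.32 − 1.71)/2 = 1.305 m; q_4 = 0.66 × 0.29 × 1.305 = 0.2498 m³/s
w_5 = (6.31 − 2.52)/2 = 1.895 m; q_5 = 0.64 × 0.28 × 1.895 = 0.3396 m³/s
w_6 = (6.31 − 4.32)/2 = 0.995 m; q_6 = 0.27 × 0.08 × 0.995 = 0.02149 m³/s
Q = Σ qᵢ = 0.8107 m³/s

0.811 m³/s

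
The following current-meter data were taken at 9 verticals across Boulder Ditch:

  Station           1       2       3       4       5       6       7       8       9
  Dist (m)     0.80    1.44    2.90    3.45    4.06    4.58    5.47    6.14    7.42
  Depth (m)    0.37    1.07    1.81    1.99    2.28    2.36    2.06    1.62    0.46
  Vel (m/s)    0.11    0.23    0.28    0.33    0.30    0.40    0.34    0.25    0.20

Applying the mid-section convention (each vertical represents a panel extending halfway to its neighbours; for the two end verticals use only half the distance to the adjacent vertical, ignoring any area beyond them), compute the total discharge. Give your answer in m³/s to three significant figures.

w_1 = (1.44 − 0.80)/2 = 0.32 m; q_1 = 0.11 × 0.37 × 0.32 = 0.01302 m³/s
w_2 = (2.90 − 0.80)/2 = 1.05 m; q_2 = 0.23 × 1.07 × 1.05 = 0.2584 m³/s
w_3 = (3.45 − 1.44)/2 = 1.005 m; q_3 = 0.28 × 1.81 × 1.005 = 0.5093 m³/s
w_4 = (4.06 − 2.90)/2 = 0.58 m; q_4 = 0.33 × 1.99 × 0.58 = 0.3809 m³/s
w_5 = (4.58 − 3.45)/2 = 0.565 m; q_5 = 0.30 × 2.28 × 0.565 = 0.3865 m³/s
w_6 = (5.47 − 4.06)/2 = 0.705 m; q_6 = 0.40 × 2.36 × 0.705 = 0.6655 m³/s
w_7 = (6.14 − 4.58)/2 = 0.78 m; q_7 = 0.34 × 2.06 × 0.78 = 0.5463 m³/s
w_8 = (7.42 − 5.47)/2 = 0.975 m; q_8 = 0.25 × 1.62 × 0.975 = 0.3949 m³/s
w_9 = (7.42 − 6.14)/2 = 0.64 m; q_9 = 0.20 × 0.46 × 0.64 = 0.05888 m³/s
Q = Σ qᵢ = 3.214 m³/s

3.21 m³/s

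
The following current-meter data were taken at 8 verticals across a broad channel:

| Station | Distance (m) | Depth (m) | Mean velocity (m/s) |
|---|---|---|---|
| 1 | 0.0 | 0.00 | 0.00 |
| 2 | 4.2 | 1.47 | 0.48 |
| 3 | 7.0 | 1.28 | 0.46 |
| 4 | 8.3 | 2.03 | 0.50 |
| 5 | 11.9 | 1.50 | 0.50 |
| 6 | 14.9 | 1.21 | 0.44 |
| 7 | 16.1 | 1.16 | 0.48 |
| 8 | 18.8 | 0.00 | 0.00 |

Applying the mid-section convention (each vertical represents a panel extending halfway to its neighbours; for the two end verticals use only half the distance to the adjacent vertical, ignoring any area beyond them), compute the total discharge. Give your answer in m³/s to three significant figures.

10.8 m³/s

w_2 = (7.0 − 0.0)/2 = 3.5 m; q_2 = 0.48 × 1.47 × 3.5 = 2.470 m³/s
w_3 = (8.3 − 4.2)/2 = 2.05 m; q_3 = 0.46 × 1.28 × 2.05 = 1.207 m³/s
w_4 = (11.9 − 7.0)/2 = 2.45 m; q_4 = 0.50 × 2.03 × 2.45 = 2.487 m³/s
w_5 = (14.9 − 8.3)/2 = 3.3 m; q_5 = 0.50 × 1.50 × 3.3 = 2.475 m³/s
w_6 = (16.1 − 11.9)/2 = 2.1 m; q_6 = 0.44 × 1.21 × 2.1 = 1.118 m³/s
w_7 = (18.8 − 14.9)/2 = 1.95 m; q_7 = 0.48 × 1.16 × 1.95 = 1.086 m³/s
Stations 1, 8 contribute zero (depth or velocity is 0).
Q = Σ qᵢ = 10.84 m³/s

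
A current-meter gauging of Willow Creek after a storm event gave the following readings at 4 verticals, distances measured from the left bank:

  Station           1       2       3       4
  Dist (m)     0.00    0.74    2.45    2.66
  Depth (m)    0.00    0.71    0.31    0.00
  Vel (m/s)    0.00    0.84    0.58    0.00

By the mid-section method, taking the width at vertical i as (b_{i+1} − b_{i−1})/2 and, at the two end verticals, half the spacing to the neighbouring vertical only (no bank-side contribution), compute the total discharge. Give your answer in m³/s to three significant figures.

0.903 m³/s

w_2 = (2.45 − 0.00)/2 = 1.225 m; q_2 = 0.84 × 0.71 × 1.225 = 0.7306 m³/s
w_3 = (2.66 − 0.74)/2 = 0.96 m; q_3 = 0.58 × 0.31 × 0.96 = 0.1726 m³/s
Stations 1, 4 contribute zero (depth or velocity is 0).
Q = Σ qᵢ = 0.9032 m³/s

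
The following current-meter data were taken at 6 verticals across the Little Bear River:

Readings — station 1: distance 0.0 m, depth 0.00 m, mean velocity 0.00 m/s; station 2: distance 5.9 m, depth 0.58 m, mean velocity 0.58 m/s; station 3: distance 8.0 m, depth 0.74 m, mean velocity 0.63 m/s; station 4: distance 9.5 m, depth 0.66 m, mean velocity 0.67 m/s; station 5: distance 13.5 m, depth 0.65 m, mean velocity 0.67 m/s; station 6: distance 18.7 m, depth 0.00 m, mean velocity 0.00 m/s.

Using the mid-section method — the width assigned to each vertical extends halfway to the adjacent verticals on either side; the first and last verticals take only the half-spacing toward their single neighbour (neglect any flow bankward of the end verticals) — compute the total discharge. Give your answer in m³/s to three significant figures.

5.40 m³/s

w_2 = (8.0 − 0.0)/2 = 4 m; q_2 = 0.58 × 0.58 × 4 = 1.346 m³/s
w_3 = (9.5 − 5.9)/2 = 1.8 m; q_3 = 0.63 × 0.74 × 1.8 = 0.8392 m³/s
w_4 = (13.5 − 8.0)/2 = 2.75 m; q_4 = 0.67 × 0.66 × 2.75 = 1.216 m³/s
w_5 = (18.7 − 9.5)/2 = 4.6 m; q_5 = 0.67 × 0.65 × 4.6 = 2.003 m³/s
Stations 1, 6 contribute zero (depth or velocity is 0).
Q = Σ qᵢ = 5.404 m³/s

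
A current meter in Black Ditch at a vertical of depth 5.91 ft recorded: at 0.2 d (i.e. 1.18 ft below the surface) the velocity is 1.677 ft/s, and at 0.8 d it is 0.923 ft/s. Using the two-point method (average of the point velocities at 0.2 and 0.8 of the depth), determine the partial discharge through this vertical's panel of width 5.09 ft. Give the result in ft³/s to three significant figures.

v̄ = (1.677 + 0.923) / 2 = 1.300 ft/s
q = v̄ × d × w = 1.300 × 5.91 × 5.09 = 39.11 ft³/s

39.1 ft³/s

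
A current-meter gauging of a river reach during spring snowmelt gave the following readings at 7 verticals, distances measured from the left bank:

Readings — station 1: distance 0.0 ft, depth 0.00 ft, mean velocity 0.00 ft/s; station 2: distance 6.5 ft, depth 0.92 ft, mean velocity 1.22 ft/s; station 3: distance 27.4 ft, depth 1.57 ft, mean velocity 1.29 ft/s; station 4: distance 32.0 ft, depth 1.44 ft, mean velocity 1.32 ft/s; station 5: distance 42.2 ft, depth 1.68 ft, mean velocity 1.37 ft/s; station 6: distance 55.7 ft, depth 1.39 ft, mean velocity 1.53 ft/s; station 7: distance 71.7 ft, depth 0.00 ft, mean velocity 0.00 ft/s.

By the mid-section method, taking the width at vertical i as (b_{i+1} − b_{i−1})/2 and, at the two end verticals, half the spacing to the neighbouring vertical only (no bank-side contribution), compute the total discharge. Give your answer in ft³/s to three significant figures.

w_2 = (27.4 − 0.0)/2 = 13.7 ft; q_2 = 1.22 × 0.92 × 13.7 = 15.38 ft³/s
w_3 = (32.0 − 6.5)/2 = 12.75 ft; q_3 = 1.29 × 1.57 × 12.75 = 25.82 ft³/s
w_4 = (42.2 − 27.4)/2 = 7.4 ft; q_4 = 1.32 × 1.44 × 7.4 = 14.07 ft³/s
w_5 = (55.7 − 32.0)/2 = 11.85 ft; q_5 = 1.37 × 1.68 × 11.85 = 27.27 ft³/s
w_6 = (71.7 − 42.2)/2 = 14.75 ft; q_6 = 1.53 × 1.39 × 14.75 = 31.37 ft³/s
Stations 1, 7 contribute zero (depth or velocity is 0).
Q = Σ qᵢ = 113.9 ft³/s

114 ft³/s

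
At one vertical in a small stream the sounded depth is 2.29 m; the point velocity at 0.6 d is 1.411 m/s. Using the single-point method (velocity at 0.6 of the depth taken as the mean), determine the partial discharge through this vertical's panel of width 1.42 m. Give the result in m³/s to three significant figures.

v̄ = v₀.₆ = 1.411 m/s
q = v̄ × d × w = 1.411 × 2.29 × 1.42 = 4.588 m³/s

4.59 m³/s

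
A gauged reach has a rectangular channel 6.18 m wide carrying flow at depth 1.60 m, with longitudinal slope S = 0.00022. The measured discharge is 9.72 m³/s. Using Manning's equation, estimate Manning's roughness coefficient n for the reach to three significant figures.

A = b·y = 6.18 × 1.60 = 9.888 m²
P = b + 2y = 6.18 + 2×1.60 = 9.380 m
R = A/P = 9.888/9.380 = 1.054 m
n = (1/Q)·A·R^(2/3)·S^(1/2) = (1/9.72) × 9.888 × 1.036 × 0.01483 = 0.01563

0.0156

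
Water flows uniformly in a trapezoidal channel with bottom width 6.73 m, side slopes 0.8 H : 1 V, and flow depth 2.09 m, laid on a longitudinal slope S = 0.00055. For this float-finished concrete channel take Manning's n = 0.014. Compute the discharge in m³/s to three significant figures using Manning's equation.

37.7 m³/s

A = (b + z·y)·y = (6.73 + 0.8×2.09)×2.09 = 17.56 m²
P = b + 2y√(1+z²) = 6.73 + 2×2.09×√(1+0.8²) = 12.08 m
R = A/P = 17.56/12.08 = 1.453 m
Q = (1/n)·A·R^(2/3)·S^(1/2) = (1/0.014) × 17.56 × 1.453^(2/3) × 0.00055^(1/2) = 37.74 m³/s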